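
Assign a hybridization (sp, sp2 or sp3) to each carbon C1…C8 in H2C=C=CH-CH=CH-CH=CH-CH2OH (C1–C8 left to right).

C1 (3 σ bonds, plus one π bond) has steric number 3: sp2.
C2: 2 σ bonds, plus two π bonds; 2 regions of electron density → sp.
C3: 3 σ bonds, plus one π bond; 3 regions of electron density → sp2.
C4 is sp2: 3 σ bonds, plus one π bond, 3 electron-density regions.
C5 is sp2: 3 σ bonds, plus one π bond, 3 electron-density regions.
C6 (3 σ bonds, plus one π bond) has steric number 3: sp2.
C7 (3 σ bonds, plus one π bond) has steric number 3: sp2.
C8: 4 σ bonds; 4 regions of electron density → sp3.

C1 sp2, C2 sp, C3 sp2, C4 sp2, C5 sp2, C6 sp2, C7 sp2, C8 sp3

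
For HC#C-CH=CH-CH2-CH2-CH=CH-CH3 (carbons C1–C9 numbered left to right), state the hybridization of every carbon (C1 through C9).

C1 has 2 σ bonds, plus two π bonds: steric number 2 → sp.
C2 — 2 σ bonds, plus two π bonds. Steric number 2, so sp.
C3 has 3 σ bonds, plus one π bond: steric number 3 → sp2.
C4 has 3 σ bonds, plus one π bond: steric number 3 → sp2.
C5 — 4 σ bonds. Steric number 4, so sp3.
C6 has 4 σ bonds: steric number 4 → sp3.
C7 carries 3 σ bonds, plus one π bond, giving a steric number of 3, so it is sp2.
C8 is sp2: 3 σ bonds, plus one π bond, 3 electron-density regions.
C9 is sp3: 4 σ bonds, 4 electron-density regions.

C1 sp, C2 sp, C3 sp2, C4 sp2, C5 sp3, C6 sp3, C7 sp2, C8 sp2, C9 sp3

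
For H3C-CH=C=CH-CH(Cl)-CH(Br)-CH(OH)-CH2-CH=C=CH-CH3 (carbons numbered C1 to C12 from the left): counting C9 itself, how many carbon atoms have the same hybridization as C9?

C9 is sp2 (one π bond).
C1: sp3
C2: sp2 ✓
C3: sp
C4: sp2 ✓
C5: sp3
C6: sp3
C7: sp3
C8: sp3
C9: sp2 ✓
C10: sp
C11: sp2 ✓
C12: sp3
4 carbons are sp2.

4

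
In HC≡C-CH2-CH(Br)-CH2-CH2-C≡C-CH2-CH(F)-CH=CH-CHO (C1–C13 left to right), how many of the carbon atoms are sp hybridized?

4

C1: sp ✓
C2: sp ✓
C3: sp3
C4: sp3
C5: sp3
C6: sp3
C7: sp ✓
C8: sp ✓
C9: sp3
C10: sp3
C11: sp2
C12: sp2
C13: sp2
C1, C2, C7, C8 → 4 sp carbons.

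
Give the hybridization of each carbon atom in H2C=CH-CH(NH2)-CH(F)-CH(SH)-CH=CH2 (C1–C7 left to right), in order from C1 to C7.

C1 — 3 σ bonds, plus one π bond. Steric number 3, so sp2.
C2 (3 σ bonds, plus one π bond) has steric number 3: sp2.
C3 has 4 σ bonds: steric number 4 → sp3.
C4 (4 σ bonds) has steric number 4: sp3.
C5 is sp3: 4 σ bonds, 4 electron-density regions.
C6: 3 σ bonds, plus one π bond — 3 electron domains, sp2.
C7 carries 3 σ bonds, plus one π bond, giving a steric number of 3, so it is sp2.

C1 sp2, C2 sp2, C3 sp3, C4 sp3, C5 sp3, C6 sp2, C7 sp2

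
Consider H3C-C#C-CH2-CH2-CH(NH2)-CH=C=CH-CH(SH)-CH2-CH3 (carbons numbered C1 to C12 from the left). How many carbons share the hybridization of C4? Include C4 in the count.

7

C4 is sp3 (only σ bonds).
C1: sp3 ✓
C2: sp
C3: sp
C4: sp3 ✓
C5: sp3 ✓
C6: sp3 ✓
C7: sp2
C8: sp
C9: sp2
C10: sp3 ✓
C11: sp3 ✓
C12: sp3 ✓
7 carbons are sp3.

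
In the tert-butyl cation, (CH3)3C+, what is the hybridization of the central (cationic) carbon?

Three σ bonds and an empty p orbital; no lone pair → steric number 3 → sp2 and planar.

sp2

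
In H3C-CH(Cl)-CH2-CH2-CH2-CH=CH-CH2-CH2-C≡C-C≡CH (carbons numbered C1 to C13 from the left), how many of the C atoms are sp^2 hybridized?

2

C1: sp3
C2: sp3
C3: sp3
C4: sp3
C5: sp3
C6: sp2 ✓
C7: sp2 ✓
C8: sp3
C9: sp3
C10: sp
C11: sp
C12: sp
C13: sp
C6, C7 → 2 sp2 carbons.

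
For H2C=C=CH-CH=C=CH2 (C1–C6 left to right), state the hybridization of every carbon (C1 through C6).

C1 — 3 σ bonds, plus one π bond. Steric number 3, so sp2.
C2 is sp: 2 σ bonds, plus two π bonds, 2 electron-density regions.
C3: 3 σ bonds, plus one π bond; 3 regions of electron density → sp2.
C4 carries 3 σ bonds, plus one π bond, giving a steric number of 3, so it is sp2.
C5 carries 2 σ bonds, plus two π bonds, giving a steric number of 2, so it is sp.
C6: 3 σ bonds, plus one π bond; 3 regions of electron density → sp2.

C1 sp2, C2 sp, C3 sp2, C4 sp2, C5 sp, C6 sp2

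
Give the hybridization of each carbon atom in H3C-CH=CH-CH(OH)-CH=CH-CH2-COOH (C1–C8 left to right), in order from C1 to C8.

C1 sp3, C2 sp2, C3 sp2, C4 sp3, C5 sp2, C6 sp2, C7 sp3, C8 sp2

C1 is sp3: 4 σ bonds, 4 electron-density regions.
C2: 3 σ bonds, plus one π bond; 3 regions of electron density → sp2.
C3: 3 σ bonds, plus one π bond; 3 regions of electron density → sp2.
C4 carries 4 σ bonds, giving a steric number of 4, so it is sp3.
C5 has 3 σ bonds, plus one π bond: steric number 3 → sp2.
C6 has 3 σ bonds, plus one π bond: steric number 3 → sp2.
C7 (4 σ bonds) has steric number 4: sp3.
C8 is sp2: 3 σ bonds, plus one π bond, 3 electron-density regions.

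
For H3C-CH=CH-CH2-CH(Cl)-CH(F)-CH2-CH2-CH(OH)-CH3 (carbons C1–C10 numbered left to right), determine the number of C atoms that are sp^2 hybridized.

2

C1: sp3
C2: sp2 ✓
C3: sp2 ✓
C4: sp3
C5: sp3
C6: sp3
C7: sp3
C8: sp3
C9: sp3
C10: sp3
C2, C3 → 2 sp2 carbons.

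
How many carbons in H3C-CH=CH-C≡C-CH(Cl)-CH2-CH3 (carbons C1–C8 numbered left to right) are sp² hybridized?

2

C1: sp3
C2: sp2 ✓
C3: sp2 ✓
C4: sp
C5: sp
C6: sp3
C7: sp3
C8: sp3
C2, C3 → 2 sp2 carbons.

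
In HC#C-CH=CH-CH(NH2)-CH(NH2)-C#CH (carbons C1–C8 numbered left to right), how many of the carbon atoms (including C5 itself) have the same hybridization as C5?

C5 is sp3 (only σ bonds).
C1: sp
C2: sp
C3: sp2
C4: sp2
C5: sp3 ✓
C6: sp3 ✓
C7: sp
C8: sp
2 carbons are sp3.

2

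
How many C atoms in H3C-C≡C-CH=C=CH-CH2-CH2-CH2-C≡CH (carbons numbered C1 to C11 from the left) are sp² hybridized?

2

C1: sp3
C2: sp
C3: sp
C4: sp2 ✓
C5: sp
C6: sp2 ✓
C7: sp3
C8: sp3
C9: sp3
C10: sp
C11: sp
C4, C6 → 2 sp2 carbons.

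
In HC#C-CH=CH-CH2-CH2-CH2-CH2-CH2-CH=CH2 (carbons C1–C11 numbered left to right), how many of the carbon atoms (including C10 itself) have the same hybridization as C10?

C10 is sp2 (one π bond).
C1: sp
C2: sp
C3: sp2 ✓
C4: sp2 ✓
C5: sp3
C6: sp3
C7: sp3
C8: sp3
C9: sp3
C10: sp2 ✓
C11: sp2 ✓
4 carbons are sp2.

4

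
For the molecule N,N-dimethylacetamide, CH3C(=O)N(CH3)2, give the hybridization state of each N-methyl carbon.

sp³

Each N-methyl carbon: 4 σ bonds — 4 electron domains, sp3.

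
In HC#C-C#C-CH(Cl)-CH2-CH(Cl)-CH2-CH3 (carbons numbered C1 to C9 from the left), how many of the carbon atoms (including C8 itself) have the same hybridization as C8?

5

C8 is sp3 (only σ bonds).
C1: sp
C2: sp
C3: sp
C4: sp
C5: sp3 ✓
C6: sp3 ✓
C7: sp3 ✓
C8: sp3 ✓
C9: sp3 ✓
5 carbons are sp3.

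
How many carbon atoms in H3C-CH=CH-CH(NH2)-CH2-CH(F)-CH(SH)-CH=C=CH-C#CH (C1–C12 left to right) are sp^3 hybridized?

C1: sp3 ✓
C2: sp2
C3: sp2
C4: sp3 ✓
C5: sp3 ✓
C6: sp3 ✓
C7: sp3 ✓
C8: sp2
C9: sp
C10: sp2
C11: sp
C12: sp
C1, C4, C5, C6, C7 → 5 sp3 carbons.

5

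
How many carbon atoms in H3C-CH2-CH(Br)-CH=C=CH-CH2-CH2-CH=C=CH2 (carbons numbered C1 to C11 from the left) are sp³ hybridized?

C1: sp3 ✓
C2: sp3 ✓
C3: sp3 ✓
C4: sp2
C5: sp
C6: sp2
C7: sp3 ✓
C8: sp3 ✓
C9: sp2
C10: sp
C11: sp2
C1, C2, C3, C7, C8 → 5 sp3 carbons.

5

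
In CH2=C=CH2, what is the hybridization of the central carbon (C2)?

sp

Two σ bonds and two π bonds (one to each neighbour) → sp.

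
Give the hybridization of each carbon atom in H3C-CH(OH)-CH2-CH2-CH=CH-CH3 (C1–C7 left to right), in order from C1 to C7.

C1 sp3, C2 sp3, C3 sp3, C4 sp3, C5 sp2, C6 sp2, C7 sp3

C1 is sp3: 4 σ bonds, 4 electron-density regions.
C2: 4 σ bonds — 4 electron domains, sp3.
C3 carries 4 σ bonds, giving a steric number of 4, so it is sp3.
C4 (4 σ bonds) has steric number 4: sp3.
C5: 3 σ bonds, plus one π bond; 3 regions of electron density → sp2.
C6: 3 σ bonds, plus one π bond — 3 electron domains, sp2.
C7 is sp3: 4 σ bonds, 4 electron-density regions.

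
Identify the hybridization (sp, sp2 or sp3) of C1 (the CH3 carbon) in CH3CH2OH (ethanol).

sp^3

C1 (the CH3 carbon): 4 σ bonds; 4 regions of electron density → sp3.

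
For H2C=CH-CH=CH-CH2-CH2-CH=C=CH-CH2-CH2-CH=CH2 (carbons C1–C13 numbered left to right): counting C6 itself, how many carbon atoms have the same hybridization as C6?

C6 is sp3 (only σ bonds).
C1: sp2
C2: sp2
C3: sp2
C4: sp2
C5: sp3 ✓
C6: sp3 ✓
C7: sp2
C8: sp
C9: sp2
C10: sp3 ✓
C11: sp3 ✓
C12: sp2
C13: sp2
4 carbons are sp3.

4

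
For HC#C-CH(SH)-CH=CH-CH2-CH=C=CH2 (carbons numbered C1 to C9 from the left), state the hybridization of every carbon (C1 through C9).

C1 sp, C2 sp, C3 sp3, C4 sp2, C5 sp2, C6 sp3, C7 sp2, C8 sp, C9 sp2

C1 is sp: 2 σ bonds, plus two π bonds, 2 electron-density regions.
C2 is sp: 2 σ bonds, plus two π bonds, 2 electron-density regions.
C3: 4 σ bonds — 4 electron domains, sp3.
C4: 3 σ bonds, plus one π bond — 3 electron domains, sp2.
C5 (3 σ bonds, plus one π bond) has steric number 3: sp2.
C6 is sp3: 4 σ bonds, 4 electron-density regions.
C7 (3 σ bonds, plus one π bond) has steric number 3: sp2.
C8: 2 σ bonds, plus two π bonds — 2 electron domains, sp.
C9 is sp2: 3 σ bonds, plus one π bond, 3 electron-density regions.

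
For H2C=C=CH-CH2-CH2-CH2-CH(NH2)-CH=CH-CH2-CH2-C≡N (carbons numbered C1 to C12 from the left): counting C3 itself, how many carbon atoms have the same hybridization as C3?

4

C3 is sp2 (one π bond).
C1: sp2 ✓
C2: sp
C3: sp2 ✓
C4: sp3
C5: sp3
C6: sp3
C7: sp3
C8: sp2 ✓
C9: sp2 ✓
C10: sp3
C11: sp3
C12: sp
4 carbons are sp2.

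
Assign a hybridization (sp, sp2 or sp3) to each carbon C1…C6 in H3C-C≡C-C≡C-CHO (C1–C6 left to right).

C1 sp3, C2 sp, C3 sp, C4 sp, C5 sp, C6 sp2

C1 (4 σ bonds) has steric number 4: sp3.
C2 is sp: 2 σ bonds, plus two π bonds, 2 electron-density regions.
C3: 2 σ bonds, plus two π bonds — 2 electron domains, sp.
C4 has 2 σ bonds, plus two π bonds: steric number 2 → sp.
C5 carries 2 σ bonds, plus two π bonds, giving a steric number of 2, so it is sp.
C6 has 3 σ bonds, plus one π bond: steric number 3 → sp2.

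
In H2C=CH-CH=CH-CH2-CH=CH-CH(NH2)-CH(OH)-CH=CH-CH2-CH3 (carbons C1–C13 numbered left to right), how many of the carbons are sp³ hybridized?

5

C1: sp2
C2: sp2
C3: sp2
C4: sp2
C5: sp3 ✓
C6: sp2
C7: sp2
C8: sp3 ✓
C9: sp3 ✓
C10: sp2
C11: sp2
C12: sp3 ✓
C13: sp3 ✓
C5, C8, C9, C12, C13 → 5 sp3 carbons.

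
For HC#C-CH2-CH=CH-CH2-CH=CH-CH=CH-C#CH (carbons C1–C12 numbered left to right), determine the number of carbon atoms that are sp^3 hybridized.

2

C1: sp
C2: sp
C3: sp3 ✓
C4: sp2
C5: sp2
C6: sp3 ✓
C7: sp2
C8: sp2
C9: sp2
C10: sp2
C11: sp
C12: sp
C3, C6 → 2 sp3 carbons.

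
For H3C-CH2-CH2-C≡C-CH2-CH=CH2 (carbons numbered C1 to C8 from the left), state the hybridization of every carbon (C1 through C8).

C1 sp3, C2 sp3, C3 sp3, C4 sp, C5 sp, C6 sp3, C7 sp2, C8 sp2

C1 carries 4 σ bonds, giving a steric number of 4, so it is sp3.
C2 — 4 σ bonds. Steric number 4, so sp3.
C3: 4 σ bonds; 4 regions of electron density → sp3.
C4 has 2 σ bonds, plus two π bonds: steric number 2 → sp.
C5 is sp: 2 σ bonds, plus two π bonds, 2 electron-density regions.
C6 has 4 σ bonds: steric number 4 → sp3.
C7 has 3 σ bonds, plus one π bond: steric number 3 → sp2.
C8 carries 3 σ bonds, plus one π bond, giving a steric number of 3, so it is sp2.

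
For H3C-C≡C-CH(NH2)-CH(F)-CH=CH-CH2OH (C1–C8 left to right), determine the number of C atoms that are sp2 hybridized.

2

C1: sp3
C2: sp
C3: sp
C4: sp3
C5: sp3
C6: sp2 ✓
C7: sp2 ✓
C8: sp3
C6, C7 → 2 sp2 carbons.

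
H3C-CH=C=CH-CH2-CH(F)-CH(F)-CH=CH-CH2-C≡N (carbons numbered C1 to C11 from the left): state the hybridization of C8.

C8: 3 σ bonds, plus one π bond — 3 electron domains, sp2.

sp²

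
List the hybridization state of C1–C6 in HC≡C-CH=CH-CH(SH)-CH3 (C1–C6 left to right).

C1 is sp: 2 σ bonds, plus two π bonds, 2 electron-density regions.
C2 (2 σ bonds, plus two π bonds) has steric number 2: sp.
C3 — 3 σ bonds, plus one π bond. Steric number 3, so sp2.
C4: 3 σ bonds, plus one π bond; 3 regions of electron density → sp2.
C5: 4 σ bonds — 4 electron domains, sp3.
C6 — 4 σ bonds. Steric number 4, so sp3.

C1 sp, C2 sp, C3 sp2, C4 sp2, C5 sp3, C6 sp3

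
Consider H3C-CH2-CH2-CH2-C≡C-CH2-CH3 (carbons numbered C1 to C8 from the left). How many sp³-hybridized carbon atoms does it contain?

C1: sp3 ✓
C2: sp3 ✓
C3: sp3 ✓
C4: sp3 ✓
C5: sp
C6: sp
C7: sp3 ✓
C8: sp3 ✓
C1, C2, C3, C4, C7, C8 → 6 sp3 carbons.

6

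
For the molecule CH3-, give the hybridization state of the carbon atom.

Three σ bonds + one lone pair = steric number 4 → sp3, pyramidal.

sp^3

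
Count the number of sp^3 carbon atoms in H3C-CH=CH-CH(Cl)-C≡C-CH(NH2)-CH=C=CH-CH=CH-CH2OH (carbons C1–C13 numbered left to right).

4

C1: sp3 ✓
C2: sp2
C3: sp2
C4: sp3 ✓
C5: sp
C6: sp
C7: sp3 ✓
C8: sp2
C9: sp
C10: sp2
C11: sp2
C12: sp2
C13: sp3 ✓
C1, C4, C7, C13 → 4 sp3 carbons.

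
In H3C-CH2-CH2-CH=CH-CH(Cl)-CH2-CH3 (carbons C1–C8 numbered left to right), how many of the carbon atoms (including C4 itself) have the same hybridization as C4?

C4 is sp2 (one π bond).
C1: sp3
C2: sp3
C3: sp3
C4: sp2 ✓
C5: sp2 ✓
C6: sp3
C7: sp3
C8: sp3
2 carbons are sp2.

2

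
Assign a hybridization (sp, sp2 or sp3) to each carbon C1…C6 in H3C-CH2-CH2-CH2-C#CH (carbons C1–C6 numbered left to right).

C1 sp3, C2 sp3, C3 sp3, C4 sp3, C5 sp, C6 sp

C1 (4 σ bonds) has steric number 4: sp3.
C2 carries 4 σ bonds, giving a steric number of 4, so it is sp3.
C3: 4 σ bonds — 4 electron domains, sp3.
C4 (4 σ bonds) has steric number 4: sp3.
C5 (2 σ bonds, plus two π bonds) has steric number 2: sp.
C6 has 2 σ bonds, plus two π bonds: steric number 2 → sp.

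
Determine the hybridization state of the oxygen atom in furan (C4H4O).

sp2

One O lone pair is in the aromatic π system (p orbital), the other is in an sp2 hybrid in the ring plane; O has two σ bonds + one in-plane lone pair → sp2.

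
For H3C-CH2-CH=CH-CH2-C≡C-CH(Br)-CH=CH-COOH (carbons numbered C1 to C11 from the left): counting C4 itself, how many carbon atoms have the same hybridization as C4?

5

C4 is sp2 (one π bond).
C1: sp3
C2: sp3
C3: sp2 ✓
C4: sp2 ✓
C5: sp3
C6: sp
C7: sp
C8: sp3
C9: sp2 ✓
C10: sp2 ✓
C11: sp2 ✓
5 carbons are sp2.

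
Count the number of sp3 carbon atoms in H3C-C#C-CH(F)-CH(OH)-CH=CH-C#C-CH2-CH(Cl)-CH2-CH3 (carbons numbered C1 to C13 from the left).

C1: sp3 ✓
C2: sp
C3: sp
C4: sp3 ✓
C5: sp3 ✓
C6: sp2
C7: sp2
C8: sp
C9: sp
C10: sp3 ✓
C11: sp3 ✓
C12: sp3 ✓
C13: sp3 ✓
C1, C4, C5, C10, C11, C12, C13 → 7 sp3 carbons.

7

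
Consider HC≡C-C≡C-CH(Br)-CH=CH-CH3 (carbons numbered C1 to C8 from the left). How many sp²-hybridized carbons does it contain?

2

C1: sp
C2: sp
C3: sp
C4: sp
C5: sp3
C6: sp2 ✓
C7: sp2 ✓
C8: sp3
C6, C7 → 2 sp2 carbons.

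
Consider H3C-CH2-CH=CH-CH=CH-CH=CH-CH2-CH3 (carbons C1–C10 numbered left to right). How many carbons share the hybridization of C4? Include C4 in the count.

C4 is sp2 (one π bond).
C1: sp3
C2: sp3
C3: sp2 ✓
C4: sp2 ✓
C5: sp2 ✓
C6: sp2 ✓
C7: sp2 ✓
C8: sp2 ✓
C9: sp3
C10: sp3
6 carbons are sp2.

6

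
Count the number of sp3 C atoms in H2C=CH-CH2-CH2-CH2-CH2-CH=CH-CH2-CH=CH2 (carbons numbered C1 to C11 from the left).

5

C1: sp2
C2: sp2
C3: sp3 ✓
C4: sp3 ✓
C5: sp3 ✓
C6: sp3 ✓
C7: sp2
C8: sp2
C9: sp3 ✓
C10: sp2
C11: sp2
C3, C4, C5, C6, C9 → 5 sp3 carbons.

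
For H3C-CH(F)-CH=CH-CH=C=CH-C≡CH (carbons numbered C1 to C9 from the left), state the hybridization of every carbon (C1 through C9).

C1 sp3, C2 sp3, C3 sp2, C4 sp2, C5 sp2, C6 sp, C7 sp2, C8 sp, C9 sp

C1 — 4 σ bonds. Steric number 4, so sp3.
C2: 4 σ bonds — 4 electron domains, sp3.
C3 (3 σ bonds, plus one π bond) has steric number 3: sp2.
C4 carries 3 σ bonds, plus one π bond, giving a steric number of 3, so it is sp2.
C5 is sp2: 3 σ bonds, plus one π bond, 3 electron-density regions.
C6: 2 σ bonds, plus two π bonds; 2 regions of electron density → sp.
C7 is sp2: 3 σ bonds, plus one π bond, 3 electron-density regions.
C8: 2 σ bonds, plus two π bonds; 2 regions of electron density → sp.
C9: 2 σ bonds, plus two π bonds — 2 electron domains, sp.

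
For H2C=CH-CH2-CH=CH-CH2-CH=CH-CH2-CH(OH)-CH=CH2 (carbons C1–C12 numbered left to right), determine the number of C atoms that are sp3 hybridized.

C1: sp2
C2: sp2
C3: sp3 ✓
C4: sp2
C5: sp2
C6: sp3 ✓
C7: sp2
C8: sp2
C9: sp3 ✓
C10: sp3 ✓
C11: sp2
C12: sp2
C3, C6, C9, C10 → 4 sp3 carbons.

4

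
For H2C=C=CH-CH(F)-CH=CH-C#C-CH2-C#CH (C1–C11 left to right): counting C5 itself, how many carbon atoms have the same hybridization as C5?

4

C5 is sp2 (one π bond).
C1: sp2 ✓
C2: sp
C3: sp2 ✓
C4: sp3
C5: sp2 ✓
C6: sp2 ✓
C7: sp
C8: sp
C9: sp3
C10: sp
C11: sp
4 carbons are sp2.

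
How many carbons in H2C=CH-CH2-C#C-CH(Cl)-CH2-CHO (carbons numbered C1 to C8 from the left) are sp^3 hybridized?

3

C1: sp2
C2: sp2
C3: sp3 ✓
C4: sp
C5: sp
C6: sp3 ✓
C7: sp3 ✓
C8: sp2
C3, C6, C7 → 3 sp3 carbons.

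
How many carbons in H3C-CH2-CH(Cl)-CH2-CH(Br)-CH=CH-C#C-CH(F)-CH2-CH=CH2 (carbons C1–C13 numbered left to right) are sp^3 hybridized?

C1: sp3 ✓
C2: sp3 ✓
C3: sp3 ✓
C4: sp3 ✓
C5: sp3 ✓
C6: sp2
C7: sp2
C8: sp
C9: sp
C10: sp3 ✓
C11: sp3 ✓
C12: sp2
C13: sp2
C1, C2, C3, C4, C5, C10, C11 → 7 sp3 carbons.

7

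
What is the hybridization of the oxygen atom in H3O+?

Three σ bonds + one lone pair = steric number 4 → sp3.

sp^3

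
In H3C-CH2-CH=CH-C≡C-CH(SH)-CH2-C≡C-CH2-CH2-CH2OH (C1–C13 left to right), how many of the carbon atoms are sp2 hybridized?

C1: sp3
C2: sp3
C3: sp2 ✓
C4: sp2 ✓
C5: sp
C6: sp
C7: sp3
C8: sp3
C9: sp
C10: sp
C11: sp3
C12: sp3
C13: sp3
C3, C4 → 2 sp2 carbons.

2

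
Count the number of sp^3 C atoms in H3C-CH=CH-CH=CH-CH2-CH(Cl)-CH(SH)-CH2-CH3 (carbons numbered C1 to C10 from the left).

C1: sp3 ✓
C2: sp2
C3: sp2
C4: sp2
C5: sp2
C6: sp3 ✓
C7: sp3 ✓
C8: sp3 ✓
C9: sp3 ✓
C10: sp3 ✓
C1, C6, C7, C8, C9, C10 → 6 sp3 carbons.

6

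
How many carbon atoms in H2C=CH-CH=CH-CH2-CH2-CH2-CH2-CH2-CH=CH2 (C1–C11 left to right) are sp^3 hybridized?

C1: sp2
C2: sp2
C3: sp2
C4: sp2
C5: sp3 ✓
C6: sp3 ✓
C7: sp3 ✓
C8: sp3 ✓
C9: sp3 ✓
C10: sp2
C11: sp2
C5, C6, C7, C8, C9 → 5 sp3 carbons.

5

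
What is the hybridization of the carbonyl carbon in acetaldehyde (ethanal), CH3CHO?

sp^2

The carbonyl carbon has 3 σ bonds, plus one π bond: steric number 3 → sp2.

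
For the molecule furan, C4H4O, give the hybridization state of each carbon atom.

sp^2

Each carbon atom is sp2: 3 σ bonds, plus one π bond, 3 electron-density regions.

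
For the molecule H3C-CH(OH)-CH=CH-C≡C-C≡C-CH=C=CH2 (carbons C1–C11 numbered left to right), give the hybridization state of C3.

C3 has 3 σ bonds, plus one π bond: steric number 3 → sp2.

sp²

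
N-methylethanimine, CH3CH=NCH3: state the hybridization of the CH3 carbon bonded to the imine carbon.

sp3

The CH3 carbon bonded to the imine carbon — 4 σ bonds. Steric number 4, so sp3.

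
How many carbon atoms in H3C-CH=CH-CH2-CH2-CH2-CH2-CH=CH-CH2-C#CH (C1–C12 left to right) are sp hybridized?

2

C1: sp3
C2: sp2
C3: sp2
C4: sp3
C5: sp3
C6: sp3
C7: sp3
C8: sp2
C9: sp2
C10: sp3
C11: sp ✓
C12: sp ✓
C11, C12 → 2 sp carbons.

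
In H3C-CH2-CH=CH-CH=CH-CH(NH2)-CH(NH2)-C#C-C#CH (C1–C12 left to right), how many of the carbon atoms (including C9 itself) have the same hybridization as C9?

C9 is sp (two π bonds).
C1: sp3
C2: sp3
C3: sp2
C4: sp2
C5: sp2
C6: sp2
C7: sp3
C8: sp3
C9: sp ✓
C10: sp ✓
C11: sp ✓
C12: sp ✓
4 carbons are sp.

4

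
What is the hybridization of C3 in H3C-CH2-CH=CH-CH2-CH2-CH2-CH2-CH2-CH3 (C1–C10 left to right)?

sp²

C3 (3 σ bonds, plus one π bond) has steric number 3: sp2.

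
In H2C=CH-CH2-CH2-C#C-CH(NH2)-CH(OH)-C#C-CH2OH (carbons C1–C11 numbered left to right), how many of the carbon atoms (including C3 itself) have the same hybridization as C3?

5

C3 is sp3 (only σ bonds).
C1: sp2
C2: sp2
C3: sp3 ✓
C4: sp3 ✓
C5: sp
C6: sp
C7: sp3 ✓
C8: sp3 ✓
C9: sp
C10: sp
C11: sp3 ✓
5 carbons are sp3.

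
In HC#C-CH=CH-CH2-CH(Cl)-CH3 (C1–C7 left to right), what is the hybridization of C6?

C6 has 4 σ bonds: steric number 4 → sp3.

sp3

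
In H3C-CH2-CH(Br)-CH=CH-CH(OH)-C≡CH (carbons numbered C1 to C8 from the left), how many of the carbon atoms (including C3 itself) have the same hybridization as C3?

4

C3 is sp3 (only σ bonds).
C1: sp3 ✓
C2: sp3 ✓
C3: sp3 ✓
C4: sp2
C5: sp2
C6: sp3 ✓
C7: sp
C8: sp
4 carbons are sp3.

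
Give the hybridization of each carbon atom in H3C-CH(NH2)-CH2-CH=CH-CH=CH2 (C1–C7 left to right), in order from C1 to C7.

C1: 4 σ bonds; 4 regions of electron density → sp3.
C2 is sp3: 4 σ bonds, 4 electron-density regions.
C3 — 4 σ bonds. Steric number 4, so sp3.
C4: 3 σ bonds, plus one π bond; 3 regions of electron density → sp2.
C5 — 3 σ bonds, plus one π bond. Steric number 3, so sp2.
C6: 3 σ bonds, plus one π bond; 3 regions of electron density → sp2.
C7: 3 σ bonds, plus one π bond — 3 electron domains, sp2.

C1 sp3, C2 sp3, C3 sp3, C4 sp2, C5 sp2, C6 sp2, C7 sp2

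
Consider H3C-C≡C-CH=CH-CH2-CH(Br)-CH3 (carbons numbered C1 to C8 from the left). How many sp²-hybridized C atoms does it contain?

C1: sp3
C2: sp
C3: sp
C4: sp2 ✓
C5: sp2 ✓
C6: sp3
C7: sp3
C8: sp3
C4, C5 → 2 sp2 carbons.

2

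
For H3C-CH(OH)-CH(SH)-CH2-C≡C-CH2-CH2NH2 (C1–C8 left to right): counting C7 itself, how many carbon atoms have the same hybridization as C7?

6

C7 is sp3 (only σ bonds).
C1: sp3 ✓
C2: sp3 ✓
C3: sp3 ✓
C4: sp3 ✓
C5: sp
C6: sp
C7: sp3 ✓
C8: sp3 ✓
6 carbons are sp3.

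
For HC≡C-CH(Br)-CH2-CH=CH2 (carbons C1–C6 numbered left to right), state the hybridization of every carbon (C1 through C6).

C1 (2 σ bonds, plus two π bonds) has steric number 2: sp.
C2 is sp: 2 σ bonds, plus two π bonds, 2 electron-density regions.
C3: 4 σ bonds — 4 electron domains, sp3.
C4 has 4 σ bonds: steric number 4 → sp3.
C5: 3 σ bonds, plus one π bond — 3 electron domains, sp2.
C6 carries 3 σ bonds, plus one π bond, giving a steric number of 3, so it is sp2.

C1 sp, C2 sp, C3 sp3, C4 sp3, C5 sp2, C6 sp2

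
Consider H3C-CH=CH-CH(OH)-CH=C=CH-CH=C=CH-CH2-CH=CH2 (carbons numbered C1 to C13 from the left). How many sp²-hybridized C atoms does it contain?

C1: sp3
C2: sp2 ✓
C3: sp2 ✓
C4: sp3
C5: sp2 ✓
C6: sp
C7: sp2 ✓
C8: sp2 ✓
C9: sp
C10: sp2 ✓
C11: sp3
C12: sp2 ✓
C13: sp2 ✓
C2, C3, C5, C7, C8, C10, C12, C13 → 8 sp2 carbons.

8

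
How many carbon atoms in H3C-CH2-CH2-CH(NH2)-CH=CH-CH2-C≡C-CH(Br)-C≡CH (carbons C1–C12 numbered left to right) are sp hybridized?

C1: sp3
C2: sp3
C3: sp3
C4: sp3
C5: sp2
C6: sp2
C7: sp3
C8: sp ✓
C9: sp ✓
C10: sp3
C11: sp ✓
C12: sp ✓
C8, C9, C11, C12 → 4 sp carbons.

4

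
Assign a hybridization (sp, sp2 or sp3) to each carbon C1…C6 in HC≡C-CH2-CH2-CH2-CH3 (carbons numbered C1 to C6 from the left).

C1: 2 σ bonds, plus two π bonds — 2 electron domains, sp.
C2 carries 2 σ bonds, plus two π bonds, giving a steric number of 2, so it is sp.
C3: 4 σ bonds; 4 regions of electron density → sp3.
C4 (4 σ bonds) has steric number 4: sp3.
C5 carries 4 σ bonds, giving a steric number of 4, so it is sp3.
C6 is sp3: 4 σ bonds, 4 electron-density regions.

C1 sp, C2 sp, C3 sp3, C4 sp3, C5 sp3, C6 sp3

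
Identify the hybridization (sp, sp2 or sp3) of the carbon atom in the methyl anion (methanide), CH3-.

sp3

Three σ bonds + one lone pair = steric number 4 → sp3, pyramidal.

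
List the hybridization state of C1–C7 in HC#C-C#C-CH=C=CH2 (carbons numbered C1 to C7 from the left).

C1 has 2 σ bonds, plus two π bonds: steric number 2 → sp.
C2 (2 σ bonds, plus two π bonds) has steric number 2: sp.
C3: 2 σ bonds, plus two π bonds; 2 regions of electron density → sp.
C4 is sp: 2 σ bonds, plus two π bonds, 2 electron-density regions.
C5 carries 3 σ bonds, plus one π bond, giving a steric number of 3, so it is sp2.
C6: 2 σ bonds, plus two π bonds; 2 regions of electron density → sp.
C7 (3 σ bonds, plus one π bond) has steric number 3: sp2.

C1 sp, C2 sp, C3 sp, C4 sp, C5 sp2, C6 sp, C7 sp2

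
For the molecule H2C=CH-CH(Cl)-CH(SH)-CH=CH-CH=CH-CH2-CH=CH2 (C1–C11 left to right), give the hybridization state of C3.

C3 (4 σ bonds) has steric number 4: sp3.

sp³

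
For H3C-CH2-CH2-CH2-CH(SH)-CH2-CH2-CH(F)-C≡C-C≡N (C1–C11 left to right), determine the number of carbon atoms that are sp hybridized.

C1: sp3
C2: sp3
C3: sp3
C4: sp3
C5: sp3
C6: sp3
C7: sp3
C8: sp3
C9: sp ✓
C10: sp ✓
C11: sp ✓
C9, C10, C11 → 3 sp carbons.

3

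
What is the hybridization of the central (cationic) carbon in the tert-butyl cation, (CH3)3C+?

Three σ bonds and an empty p orbital; no lone pair → steric number 3 → sp2 and planar.

sp²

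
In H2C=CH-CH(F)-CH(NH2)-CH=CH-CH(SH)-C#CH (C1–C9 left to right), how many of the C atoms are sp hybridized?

C1: sp2
C2: sp2
C3: sp3
C4: sp3
C5: sp2
C6: sp2
C7: sp3
C8: sp ✓
C9: sp ✓
C8, C9 → 2 sp carbons.

2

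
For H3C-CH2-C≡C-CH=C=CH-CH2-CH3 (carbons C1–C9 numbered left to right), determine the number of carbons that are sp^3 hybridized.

C1: sp3 ✓
C2: sp3 ✓
C3: sp
C4: sp
C5: sp2
C6: sp
C7: sp2
C8: sp3 ✓
C9: sp3 ✓
C1, C2, C8, C9 → 4 sp3 carbons.

4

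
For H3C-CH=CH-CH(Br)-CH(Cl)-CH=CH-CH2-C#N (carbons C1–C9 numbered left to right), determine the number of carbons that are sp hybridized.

C1: sp3
C2: sp2
C3: sp2
C4: sp3
C5: sp3
C6: sp2
C7: sp2
C8: sp3
C9: sp ✓
C9 → 1 sp carbon.

1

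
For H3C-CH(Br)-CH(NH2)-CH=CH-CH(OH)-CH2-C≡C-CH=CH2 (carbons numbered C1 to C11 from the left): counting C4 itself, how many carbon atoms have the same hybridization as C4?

4

C4 is sp2 (one π bond).
C1: sp3
C2: sp3
C3: sp3
C4: sp2 ✓
C5: sp2 ✓
C6: sp3
C7: sp3
C8: sp
C9: sp
C10: sp2 ✓
C11: sp2 ✓
4 carbons are sp2.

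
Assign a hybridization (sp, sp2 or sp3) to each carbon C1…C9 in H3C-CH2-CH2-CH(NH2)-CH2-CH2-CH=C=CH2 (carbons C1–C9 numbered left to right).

C1 sp3, C2 sp3, C3 sp3, C4 sp3, C5 sp3, C6 sp3, C7 sp2, C8 sp, C9 sp2

C1 is sp3: 4 σ bonds, 4 electron-density regions.
C2 (4 σ bonds) has steric number 4: sp3.
C3 has 4 σ bonds: steric number 4 → sp3.
C4 — 4 σ bonds. Steric number 4, so sp3.
C5 has 4 σ bonds: steric number 4 → sp3.
C6 — 4 σ bonds. Steric number 4, so sp3.
C7: 3 σ bonds, plus one π bond; 3 regions of electron density → sp2.
C8 has 2 σ bonds, plus two π bonds: steric number 2 → sp.
C9 (3 σ bonds, plus one π bond) has steric number 3: sp2.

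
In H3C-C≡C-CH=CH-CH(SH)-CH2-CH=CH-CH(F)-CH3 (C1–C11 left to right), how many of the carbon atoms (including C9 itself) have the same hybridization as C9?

4

C9 is sp2 (one π bond).
C1: sp3
C2: sp
C3: sp
C4: sp2 ✓
C5: sp2 ✓
C6: sp3
C7: sp3
C8: sp2 ✓
C9: sp2 ✓
C10: sp3
C11: sp3
4 carbons are sp2.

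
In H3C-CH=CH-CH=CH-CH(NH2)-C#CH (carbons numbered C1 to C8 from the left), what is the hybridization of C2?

sp2

C2 (3 σ bonds, plus one π bond) has steric number 3: sp2.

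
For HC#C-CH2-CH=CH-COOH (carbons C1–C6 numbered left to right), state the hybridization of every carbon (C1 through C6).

C1 sp, C2 sp, C3 sp3, C4 sp2, C5 sp2, C6 sp2

C1 (2 σ bonds, plus two π bonds) has steric number 2: sp.
C2 — 2 σ bonds, plus two π bonds. Steric number 2, so sp.
C3 has 4 σ bonds: steric number 4 → sp3.
C4: 3 σ bonds, plus one π bond; 3 regions of electron density → sp2.
C5 — 3 σ bonds, plus one π bond. Steric number 3, so sp2.
C6 is sp2: 3 σ bonds, plus one π bond, 3 electron-density regions.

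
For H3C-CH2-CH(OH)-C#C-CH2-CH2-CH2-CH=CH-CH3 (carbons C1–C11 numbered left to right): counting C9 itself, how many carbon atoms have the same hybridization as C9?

2

C9 is sp2 (one π bond).
C1: sp3
C2: sp3
C3: sp3
C4: sp
C5: sp
C6: sp3
C7: sp3
C8: sp3
C9: sp2 ✓
C10: sp2 ✓
C11: sp3
2 carbons are sp2.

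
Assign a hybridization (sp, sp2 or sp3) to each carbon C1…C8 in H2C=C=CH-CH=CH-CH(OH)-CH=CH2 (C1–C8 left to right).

C1: 3 σ bonds, plus one π bond — 3 electron domains, sp2.
C2 is sp: 2 σ bonds, plus two π bonds, 2 electron-density regions.
C3 — 3 σ bonds, plus one π bond. Steric number 3, so sp2.
C4 is sp2: 3 σ bonds, plus one π bond, 3 electron-density regions.
C5: 3 σ bonds, plus one π bond — 3 electron domains, sp2.
C6: 4 σ bonds — 4 electron domains, sp3.
C7 — 3 σ bonds, plus one π bond. Steric number 3, so sp2.
C8: 3 σ bonds, plus one π bond — 3 electron domains, sp2.

C1 sp2, C2 sp, C3 sp2, C4 sp2, C5 sp2, C6 sp3, C7 sp2, C8 sp2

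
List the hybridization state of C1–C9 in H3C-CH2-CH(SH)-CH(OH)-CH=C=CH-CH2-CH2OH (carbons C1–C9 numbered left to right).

C1 sp3, C2 sp3, C3 sp3, C4 sp3, C5 sp2, C6 sp, C7 sp2, C8 sp3, C9 sp3

C1 has 4 σ bonds: steric number 4 → sp3.
C2 has 4 σ bonds: steric number 4 → sp3.
C3 (4 σ bonds) has steric number 4: sp3.
C4 has 4 σ bonds: steric number 4 → sp3.
C5 carries 3 σ bonds, plus one π bond, giving a steric number of 3, so it is sp2.
C6: 2 σ bonds, plus two π bonds — 2 electron domains, sp.
C7: 3 σ bonds, plus one π bond; 3 regions of electron density → sp2.
C8: 4 σ bonds; 4 regions of electron density → sp3.
C9: 4 σ bonds; 4 regions of electron density → sp3.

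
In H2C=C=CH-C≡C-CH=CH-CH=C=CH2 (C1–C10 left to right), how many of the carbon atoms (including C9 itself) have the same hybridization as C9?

4

C9 is sp (two π bonds).
C1: sp2
C2: sp ✓
C3: sp2
C4: sp ✓
C5: sp ✓
C6: sp2
C7: sp2
C8: sp2
C9: sp ✓
C10: sp2
4 carbons are sp.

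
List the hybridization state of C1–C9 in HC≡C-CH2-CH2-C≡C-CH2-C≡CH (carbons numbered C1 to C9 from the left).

C1 sp, C2 sp, C3 sp3, C4 sp3, C5 sp, C6 sp, C7 sp3, C8 sp, C9 sp

C1 is sp: 2 σ bonds, plus two π bonds, 2 electron-density regions.
C2 (2 σ bonds, plus two π bonds) has steric number 2: sp.
C3 (4 σ bonds) has steric number 4: sp3.
C4: 4 σ bonds; 4 regions of electron density → sp3.
C5 carries 2 σ bonds, plus two π bonds, giving a steric number of 2, so it is sp.
C6 has 2 σ bonds, plus two π bonds: steric number 2 → sp.
C7 carries 4 σ bonds, giving a steric number of 4, so it is sp3.
C8: 2 σ bonds, plus two π bonds; 2 regions of electron density → sp.
C9 (2 σ bonds, plus two π bonds) has steric number 2: sp.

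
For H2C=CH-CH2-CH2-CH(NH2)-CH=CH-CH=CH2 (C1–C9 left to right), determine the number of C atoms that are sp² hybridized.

C1: sp2 ✓
C2: sp2 ✓
C3: sp3
C4: sp3
C5: sp3
C6: sp2 ✓
C7: sp2 ✓
C8: sp2 ✓
C9: sp2 ✓
C1, C2, C6, C7, C8, C9 → 6 sp2 carbons.

6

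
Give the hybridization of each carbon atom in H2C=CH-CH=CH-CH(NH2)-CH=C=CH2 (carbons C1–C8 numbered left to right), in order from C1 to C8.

C1 has 3 σ bonds, plus one π bond: steric number 3 → sp2.
C2 is sp2: 3 σ bonds, plus one π bond, 3 electron-density regions.
C3 (3 σ bonds, plus one π bond) has steric number 3: sp2.
C4 — 3 σ bonds, plus one π bond. Steric number 3, so sp2.
C5: 4 σ bonds — 4 electron domains, sp3.
C6: 3 σ bonds, plus one π bond — 3 electron domains, sp2.
C7 — 2 σ bonds, plus two π bonds. Steric number 2, so sp.
C8 — 3 σ bonds, plus one π bond. Steric number 3, so sp2.

C1 sp2, C2 sp2, C3 sp2, C4 sp2, C5 sp3, C6 sp2, C7 sp, C8 sp2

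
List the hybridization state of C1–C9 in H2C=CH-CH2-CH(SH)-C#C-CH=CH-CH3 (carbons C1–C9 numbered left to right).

C1 sp2, C2 sp2, C3 sp3, C4 sp3, C5 sp, C6 sp, C7 sp2, C8 sp2, C9 sp3

C1 has 3 σ bonds, plus one π bond: steric number 3 → sp2.
C2 — 3 σ bonds, plus one π bond. Steric number 3, so sp2.
C3 has 4 σ bonds: steric number 4 → sp3.
C4 (4 σ bonds) has steric number 4: sp3.
C5 is sp: 2 σ bonds, plus two π bonds, 2 electron-density regions.
C6: 2 σ bonds, plus two π bonds — 2 electron domains, sp.
C7 has 3 σ bonds, plus one π bond: steric number 3 → sp2.
C8 — 3 σ bonds, plus one π bond. Steric number 3, so sp2.
C9 carries 4 σ bonds, giving a steric number of 4, so it is sp3.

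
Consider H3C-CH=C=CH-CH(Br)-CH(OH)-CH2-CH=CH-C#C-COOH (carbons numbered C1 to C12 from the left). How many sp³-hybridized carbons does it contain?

4

C1: sp3 ✓
C2: sp2
C3: sp
C4: sp2
C5: sp3 ✓
C6: sp3 ✓
C7: sp3 ✓
C8: sp2
C9: sp2
C10: sp
C11: sp
C12: sp2
C1, C5, C6, C7 → 4 sp3 carbons.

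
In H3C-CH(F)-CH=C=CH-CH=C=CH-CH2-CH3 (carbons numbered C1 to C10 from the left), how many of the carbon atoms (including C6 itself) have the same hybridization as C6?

C6 is sp2 (one π bond).
C1: sp3
C2: sp3
C3: sp2 ✓
C4: sp
C5: sp2 ✓
C6: sp2 ✓
C7: sp
C8: sp2 ✓
C9: sp3
C10: sp3
4 carbons are sp2.

4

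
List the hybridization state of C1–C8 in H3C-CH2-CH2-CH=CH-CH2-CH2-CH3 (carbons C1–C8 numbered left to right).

C1 sp3, C2 sp3, C3 sp3, C4 sp2, C5 sp2, C6 sp3, C7 sp3, C8 sp3

C1 (4 σ bonds) has steric number 4: sp3.
C2 is sp3: 4 σ bonds, 4 electron-density regions.
C3 has 4 σ bonds: steric number 4 → sp3.
C4: 3 σ bonds, plus one π bond — 3 electron domains, sp2.
C5: 3 σ bonds, plus one π bond — 3 electron domains, sp2.
C6 — 4 σ bonds. Steric number 4, so sp3.
C7: 4 σ bonds; 4 regions of electron density → sp3.
C8 has 4 σ bonds: steric number 4 → sp3.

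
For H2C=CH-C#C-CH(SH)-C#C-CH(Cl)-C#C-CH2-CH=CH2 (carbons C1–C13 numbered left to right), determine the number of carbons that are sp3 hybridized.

C1: sp2
C2: sp2
C3: sp
C4: sp
C5: sp3 ✓
C6: sp
C7: sp
C8: sp3 ✓
C9: sp
C10: sp
C11: sp3 ✓
C12: sp2
C13: sp2
C5, C8, C11 → 3 sp3 carbons.

3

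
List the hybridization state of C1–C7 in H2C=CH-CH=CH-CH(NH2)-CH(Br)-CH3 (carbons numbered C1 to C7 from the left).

C1 sp2, C2 sp2, C3 sp2, C4 sp2, C5 sp3, C6 sp3, C7 sp3

C1 is sp2: 3 σ bonds, plus one π bond, 3 electron-density regions.
C2 carries 3 σ bonds, plus one π bond, giving a steric number of 3, so it is sp2.
C3 has 3 σ bonds, plus one π bond: steric number 3 → sp2.
C4: 3 σ bonds, plus one π bond — 3 electron domains, sp2.
C5: 4 σ bonds — 4 electron domains, sp3.
C6: 4 σ bonds; 4 regions of electron density → sp3.
C7: 4 σ bonds; 4 regions of electron density → sp3.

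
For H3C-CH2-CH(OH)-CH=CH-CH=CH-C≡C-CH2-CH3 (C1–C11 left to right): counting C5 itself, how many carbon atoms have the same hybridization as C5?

C5 is sp2 (one π bond).
C1: sp3
C2: sp3
C3: sp3
C4: sp2 ✓
C5: sp2 ✓
C6: sp2 ✓
C7: sp2 ✓
C8: sp
C9: sp
C10: sp3
C11: sp3
4 carbons are sp2.

4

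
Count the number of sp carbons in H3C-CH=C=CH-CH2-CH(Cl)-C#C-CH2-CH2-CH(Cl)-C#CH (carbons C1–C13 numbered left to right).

C1: sp3
C2: sp2
C3: sp ✓
C4: sp2
C5: sp3
C6: sp3
C7: sp ✓
C8: sp ✓
C9: sp3
C10: sp3
C11: sp3
C12: sp ✓
C13: sp ✓
C3, C7, C8, C12, C13 → 5 sp carbons.

5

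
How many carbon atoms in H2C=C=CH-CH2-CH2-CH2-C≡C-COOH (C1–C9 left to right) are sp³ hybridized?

C1: sp2
C2: sp
C3: sp2
C4: sp3 ✓
C5: sp3 ✓
C6: sp3 ✓
C7: sp
C8: sp
C9: sp2
C4, C5, C6 → 3 sp3 carbons.

3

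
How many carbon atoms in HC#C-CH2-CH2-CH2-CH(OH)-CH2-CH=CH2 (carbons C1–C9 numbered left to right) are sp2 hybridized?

C1: sp
C2: sp
C3: sp3
C4: sp3
C5: sp3
C6: sp3
C7: sp3
C8: sp2 ✓
C9: sp2 ✓
C8, C9 → 2 sp2 carbons.

2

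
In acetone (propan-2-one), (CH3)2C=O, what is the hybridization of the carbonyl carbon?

The carbonyl carbon is sp2: 3 σ bonds, plus one π bond, 3 electron-density regions.

sp2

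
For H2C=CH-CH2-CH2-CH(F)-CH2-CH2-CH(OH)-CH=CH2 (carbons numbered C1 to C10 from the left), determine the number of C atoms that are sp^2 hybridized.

C1: sp2 ✓
C2: sp2 ✓
C3: sp3
C4: sp3
C5: sp3
C6: sp3
C7: sp3
C8: sp3
C9: sp2 ✓
C10: sp2 ✓
C1, C2, C9, C10 → 4 sp2 carbons.

4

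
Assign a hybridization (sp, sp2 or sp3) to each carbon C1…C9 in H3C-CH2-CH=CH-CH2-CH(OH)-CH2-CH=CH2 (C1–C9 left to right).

C1 sp3, C2 sp3, C3 sp2, C4 sp2, C5 sp3, C6 sp3, C7 sp3, C8 sp2, C9 sp2

C1: 4 σ bonds — 4 electron domains, sp3.
C2: 4 σ bonds; 4 regions of electron density → sp3.
C3 carries 3 σ bonds, plus one π bond, giving a steric number of 3, so it is sp2.
C4: 3 σ bonds, plus one π bond; 3 regions of electron density → sp2.
C5 — 4 σ bonds. Steric number 4, so sp3.
C6 is sp3: 4 σ bonds, 4 electron-density regions.
C7 is sp3: 4 σ bonds, 4 electron-density regions.
C8 has 3 σ bonds, plus one π bond: steric number 3 → sp2.
C9 is sp2: 3 σ bonds, plus one π bond, 3 electron-density regions.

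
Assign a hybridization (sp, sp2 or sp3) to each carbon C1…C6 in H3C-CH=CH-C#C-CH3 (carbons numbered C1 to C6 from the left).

C1 carries 4 σ bonds, giving a steric number of 4, so it is sp3.
C2 carries 3 σ bonds, plus one π bond, giving a steric number of 3, so it is sp2.
C3: 3 σ bonds, plus one π bond — 3 electron domains, sp2.
C4 — 2 σ bonds, plus two π bonds. Steric number 2, so sp.
C5 is sp: 2 σ bonds, plus two π bonds, 2 electron-density regions.
C6: 4 σ bonds; 4 regions of electron density → sp3.

C1 sp3, C2 sp2, C3 sp2, C4 sp, C5 sp, C6 sp3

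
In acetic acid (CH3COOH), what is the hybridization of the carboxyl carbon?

sp^2

The carboxyl carbon: 3 σ bonds, plus one π bond — 3 electron domains, sp2.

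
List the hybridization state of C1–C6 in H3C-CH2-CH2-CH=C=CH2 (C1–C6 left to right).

C1: 4 σ bonds; 4 regions of electron density → sp3.
C2 is sp3: 4 σ bonds, 4 electron-density regions.
C3: 4 σ bonds; 4 regions of electron density → sp3.
C4: 3 σ bonds, plus one π bond — 3 electron domains, sp2.
C5 (2 σ bonds, plus two π bonds) has steric number 2: sp.
C6 — 3 σ bonds, plus one π bond. Steric number 3, so sp2.

C1 sp3, C2 sp3, C3 sp3, C4 sp2, C5 sp, C6 sp2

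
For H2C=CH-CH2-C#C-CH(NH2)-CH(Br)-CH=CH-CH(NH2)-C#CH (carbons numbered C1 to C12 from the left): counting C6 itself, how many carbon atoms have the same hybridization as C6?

4

C6 is sp3 (only σ bonds).
C1: sp2
C2: sp2
C3: sp3 ✓
C4: sp
C5: sp
C6: sp3 ✓
C7: sp3 ✓
C8: sp2
C9: sp2
C10: sp3 ✓
C11: sp
C12: sp
4 carbons are sp3.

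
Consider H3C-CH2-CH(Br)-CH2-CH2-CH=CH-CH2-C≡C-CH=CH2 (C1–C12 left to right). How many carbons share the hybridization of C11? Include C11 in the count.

C11 is sp2 (one π bond).
C1: sp3
C2: sp3
C3: sp3
C4: sp3
C5: sp3
C6: sp2 ✓
C7: sp2 ✓
C8: sp3
C9: sp
C10: sp
C11: sp2 ✓
C12: sp2 ✓
4 carbons are sp2.

4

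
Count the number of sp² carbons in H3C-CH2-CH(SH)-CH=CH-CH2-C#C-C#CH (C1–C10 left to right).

C1: sp3
C2: sp3
C3: sp3
C4: sp2 ✓
C5: sp2 ✓
C6: sp3
C7: sp
C8: sp
C9: sp
C10: sp
C4, C5 → 2 sp2 carbons.

2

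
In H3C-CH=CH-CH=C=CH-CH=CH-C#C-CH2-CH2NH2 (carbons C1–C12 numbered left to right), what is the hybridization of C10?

sp

C10: 2 σ bonds, plus two π bonds — 2 electron domains, sp.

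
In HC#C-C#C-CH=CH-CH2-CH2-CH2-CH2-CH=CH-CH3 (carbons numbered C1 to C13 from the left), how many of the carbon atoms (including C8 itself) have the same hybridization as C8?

C8 is sp3 (only σ bonds).
C1: sp
C2: sp
C3: sp
C4: sp
C5: sp2
C6: sp2
C7: sp3 ✓
C8: sp3 ✓
C9: sp3 ✓
C10: sp3 ✓
C11: sp2
C12: sp2
C13: sp3 ✓
5 carbons are sp3.

5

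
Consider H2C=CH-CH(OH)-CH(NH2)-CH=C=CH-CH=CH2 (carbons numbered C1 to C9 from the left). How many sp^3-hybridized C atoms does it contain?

C1: sp2
C2: sp2
C3: sp3 ✓
C4: sp3 ✓
C5: sp2
C6: sp
C7: sp2
C8: sp2
C9: sp2
C3, C4 → 2 sp3 carbons.

2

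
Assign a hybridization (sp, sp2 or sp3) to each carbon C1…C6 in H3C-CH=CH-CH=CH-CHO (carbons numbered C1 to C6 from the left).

C1 has 4 σ bonds: steric number 4 → sp3.
C2: 3 σ bonds, plus one π bond; 3 regions of electron density → sp2.
C3 — 3 σ bonds, plus one π bond. Steric number 3, so sp2.
C4 has 3 σ bonds, plus one π bond: steric number 3 → sp2.
C5 — 3 σ bonds, plus one π bond. Steric number 3, so sp2.
C6 — 3 σ bonds, plus one π bond. Steric number 3, so sp2.

C1 sp3, C2 sp2, C3 sp2, C4 sp2, C5 sp2, C6 sp2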